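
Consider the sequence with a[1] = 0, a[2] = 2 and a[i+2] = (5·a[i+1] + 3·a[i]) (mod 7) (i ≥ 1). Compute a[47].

2

a[1] = 0; a[2] = 2; a[3] = 3; a[4] = 0; a[5] = 2.
Since (a[4], a[5]) = (a[1], a[2]) = (0, 2) (two consecutive terms determine the rest), the sequence is periodic with period 3.
So a[47] = a[1 + ((47-1) mod 3)] = a[2] = 2.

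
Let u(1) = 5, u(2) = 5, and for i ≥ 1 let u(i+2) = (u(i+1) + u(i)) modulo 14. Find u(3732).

8

Listing terms: u(1) = 5,  u(2) = 5,  u(3) = 10,  u(4) = 1,  u(5) = 11,  u(6) = 12,  u(7) = 9,  u(8) = 7,  u(9) = 2,  u(10) = 9,  u(11) = 11,  u(12) = 6,  u(13) = 3,  u(14) = 9,  u(15) = 12,  u(16) = 7,  u(17) = 5,  u(18) = 12,  u(19) = 3,  u(20) = 1,  u(21) = 4,  u(22) = 5,  u(23) = 9,  u(24) = 0,  u(25) = 9,  u(26) = 9,  u(27) = 4,  u(28) = 13,  u(29) = 3,  u(30) = 2,  u(31) = 5,  u(32) = 7,  u(33) = 12,  u(34) = 5,  u(35) = 3,  u(36) = 8,  u(37) = 11,  u(38) = 5,  u(39) = 2,  u(40) = 7,  u(41) = 9,  u(42) = 2,  u(43) = 11,  u(44) = 13,  u(45) = 10,  u(46) = 9,  u(47) = 5,  u(48) = 0,  u(49) = 5,  u(50) = 5.
The sequence repeats with period 48.
So u(3732) = u(1 + ((3732-1) mod 48)) = u(36) = 8.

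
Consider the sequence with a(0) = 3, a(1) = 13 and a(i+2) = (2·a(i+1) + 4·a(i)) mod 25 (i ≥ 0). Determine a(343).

3

We have a(0) = 3, a(1) = 13, a(2) = 13, a(3) = 3, a(4) = 8, a(5) = 3, a(6) = 13.
The sequence repeats with period 5.
(343 - 0) mod 5 = 3, so a(343) = a(3) = 3.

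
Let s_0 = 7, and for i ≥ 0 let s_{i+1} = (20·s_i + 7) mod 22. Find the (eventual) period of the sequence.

5

s_0 = 7; s_1 = 15; s_2 = 21; s_3 = 9; s_4 = 11; s_5 = 7.
Since s_5 = s_0 = 7, the sequence is periodic with period 5.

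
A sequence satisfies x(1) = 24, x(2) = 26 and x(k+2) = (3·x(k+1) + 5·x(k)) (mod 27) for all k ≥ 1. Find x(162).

Computing terms: x(1) = 24,  x(2) = 26,  x(3) = 9,  x(4) = 22,  x(5) = 3,  x(6) = 11,  x(7) = 21,  x(8) = 10,  x(9) = 0,  x(10) = 23,  x(11) = 15,  x(12) = 25,  x(13) = 15,  x(14) = 8,  x(15) = 18,  x(16) = 13,  x(17) = 21,  x(18) = 20,  x(19) = 3,  x(20) = 1,  x(21) = 18,  x(22) = 5,  x(23) = 24,  x(24) = 16,  x(25) = 6,  x(26) = 17,  x(27) = 0,  x(28) = 4,  x(29) = 12,  x(30) = 2,  x(31) = 12,  x(32) = 19,  x(33) = 9,  x(34) = 14,  x(35) = 6,  x(36) = 7,  x(37) = 24,  x(38) = 26.
Since (x(37), x(38)) = (x(1), x(2)) = (24, 26) (two consecutive terms determine the rest), the sequence is periodic with period 36.
(162 - 1) mod 36 = 17, so x(162) = x(18) = 20.

20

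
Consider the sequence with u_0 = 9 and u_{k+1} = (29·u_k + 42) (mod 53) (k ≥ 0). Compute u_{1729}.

41

Computing terms: u_0 = 9, u_1 = 38, u_2 = 31, u_3 = 40, u_4 = 36, u_5 = 26, u_6 = 1, u_7 = 18, u_8 = 34, u_9 = 21, u_{10} = 15, u_{11} = 0, u_{12} = 42, u_{13} = 41, u_{14} = 12, u_{15} = 19, u_{16} = 10, u_{17} = 14, u_{18} = 24, u_{19} = 49, u_{20} = 32, u_{21} = 16, u_{22} = 29, u_{23} = 35, u_{24} = 50, u_{25} = 8, u_{26} = 9.
Since u_{26} = u_0 = 9, the sequence is periodic with period 26.
(1729 - 0) mod 26 = 13, so u_{1729} = u_{13} = 41.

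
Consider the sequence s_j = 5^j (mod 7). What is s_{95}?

3

Computing terms: s_1 = 5; s_2 = 4; s_3 = 6; s_4 = 2; s_5 = 3; s_6 = 1; s_7 = 5.
The sequence repeats with period 6.
So s_{95} = s_{1 + ((95-1) mod 6)} = s_5 = 3.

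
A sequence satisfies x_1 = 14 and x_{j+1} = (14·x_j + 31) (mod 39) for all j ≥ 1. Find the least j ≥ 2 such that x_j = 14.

Listing terms: x_1 = 14,  x_2 = 32,  x_3 = 11,  x_4 = 29,  x_5 = 8,  x_6 = 26,  x_7 = 5,  x_8 = 23,  x_9 = 2,  x_{10} = 20,  x_{11} = 38,  x_{12} = 17,  x_{13} = 35,  x_{14} = 14.
Since x_{14} = x_1 = 14, the sequence is periodic with period 13.
The value 14 next appears (with j ≥ 2) at x_{14}.

14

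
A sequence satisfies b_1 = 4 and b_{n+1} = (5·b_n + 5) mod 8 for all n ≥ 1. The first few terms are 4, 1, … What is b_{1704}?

Computing terms: b_1 = 4; b_2 = 1; b_3 = 2; b_4 = 7; b_5 = 0; b_6 = 5; b_7 = 6; b_8 = 3; b_9 = 4.
The sequence repeats with period 8.
So b_{1704} = b_{1 + ((1704-1) mod 8)} = b_8 = 3.

3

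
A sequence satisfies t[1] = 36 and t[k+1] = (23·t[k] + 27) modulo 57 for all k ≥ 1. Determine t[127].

36

t[1] = 36; t[2] = 0; t[3] = 27; t[4] = 21; t[5] = 54; t[6] = 15; t[7] = 30; t[8] = 33; t[9] = 45; t[10] = 36.
The sequence repeats with period 9.
(127 - 1) mod 9 = 0, so t[127] = t[1] = 36.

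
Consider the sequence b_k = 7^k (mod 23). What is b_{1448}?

b_0 = 1; b_1 = 7; b_2 = 3; b_3 = 21; b_4 = 9; b_5 = 17; b_6 = 4; b_7 = 5; b_8 = 12; b_9 = 15; b_{10} = 13; b_{11} = 22; b_{12} = 16; b_{13} = 20; b_{14} = 2; b_{15} = 14; b_{16} = 6; b_{17} = 19; b_{18} = 18; b_{19} = 11; b_{20} = 8; b_{21} = 10; b_{22} = 1.
Since b_{22} = b_0 = 1, the sequence is periodic with period 22.
(1448 - 0) mod 22 = 18, so b_{1448} = b_{18} = 18.

18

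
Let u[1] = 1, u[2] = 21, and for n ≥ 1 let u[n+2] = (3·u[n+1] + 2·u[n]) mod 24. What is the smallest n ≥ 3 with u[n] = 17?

u[1] = 1; u[2] = 21; u[3] = 17; u[4] = 21; u[5] = 1; u[6] = 21.
Since (u[5], u[6]) = (u[1], u[2]) = (1, 21) (two consecutive terms determine the rest), the sequence is periodic with period 4.
The value 17 first appears (with n ≥ 3) at u[3].

3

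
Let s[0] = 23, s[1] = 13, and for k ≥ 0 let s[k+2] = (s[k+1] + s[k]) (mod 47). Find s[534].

16

Listing terms: s[0] = 23; s[1] = 13; s[2] = 36; s[3] = 2; s[4] = 38; s[5] = 40; s[6] = 31; s[7] = 24; s[8] = 8; s[9] = 32; s[10] = 40; s[11] = 25; s[12] = 18; s[13] = 43; s[14] = 14; s[15] = 10; s[16] = 24; s[17] = 34; s[18] = 11; s[19] = 45; s[20] = 9; s[21] = 7; s[22] = 16; s[23] = 23; s[24] = 39; s[25] = 15; s[26] = 7; s[27] = 22; s[28] = 29; s[29] = 4; s[30] = 33; s[31] = 37; s[32] = 23; s[33] = 13.
The sequence repeats with period 32.
So s[534] = s[0 + ((534-0) mod 32)] = s[22] = 16.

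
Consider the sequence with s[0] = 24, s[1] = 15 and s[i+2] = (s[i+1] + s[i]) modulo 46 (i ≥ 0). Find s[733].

5

We have s[0] = 24, s[1] = 15, s[2] = 39, s[3] = 8, s[4] = 1, s[5] = 9, s[6] = 10, s[7] = 19, s[8] = 29, s[9] = 2, s[10] = 31, s[11] = 33, s[12] = 18, s[13] = 5, s[14] = 23, s[15] = 28, s[16] = 5, s[17] = 33, s[18] = 38, s[19] = 25, s[20] = 17, s[21] = 42, s[22] = 13, s[23] = 9, s[24] = 22, s[25] = 31, s[26] = 7, s[27] = 38, s[28] = 45, s[29] = 37, s[30] = 36, s[31] = 27, s[32] = 17, s[33] = 44, s[34] = 15, s[35] = 13, s[36] = 28, s[37] = 41, s[38] = 23, s[39] = 18, s[40] = 41, s[41] = 13, s[42] = 8, s[43] = 21, s[44] = 29, s[45] = 4, s[46] = 33, s[47] = 37, s[48] = 24, s[49] = 15.
Since (s[48], s[49]) = (s[0], s[1]) = (24, 15) (two consecutive terms determine the rest), the sequence is periodic with period 48.
So s[733] = s[0 + ((733-0) mod 48)] = s[13] = 5.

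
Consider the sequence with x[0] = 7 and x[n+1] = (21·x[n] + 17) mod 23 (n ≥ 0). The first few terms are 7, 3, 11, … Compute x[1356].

Listing terms: x[0] = 7,  x[1] = 3,  x[2] = 11,  x[3] = 18,  x[4] = 4,  x[5] = 9,  x[6] = 22,  x[7] = 19,  x[8] = 2,  x[9] = 13,  x[10] = 14,  x[11] = 12,  x[12] = 16,  x[13] = 8,  x[14] = 1,  x[15] = 15,  x[16] = 10,  x[17] = 20,  x[18] = 0,  x[19] = 17,  x[20] = 6,  x[21] = 5,  x[22] = 7.
The sequence repeats with period 22.
(1356 - 0) mod 22 = 14, so x[1356] = x[14] = 1.

1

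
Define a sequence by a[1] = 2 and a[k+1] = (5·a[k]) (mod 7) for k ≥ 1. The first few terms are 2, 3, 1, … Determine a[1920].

Listing terms: a[1] = 2, a[2] = 3, a[3] = 1, a[4] = 5, a[5] = 4, a[6] = 6, a[7] = 2.
Since a[7] = a[1] = 2, the sequence is periodic with period 6.
(1920 - 1) mod 6 = 5, so a[1920] = a[6] = 6.

6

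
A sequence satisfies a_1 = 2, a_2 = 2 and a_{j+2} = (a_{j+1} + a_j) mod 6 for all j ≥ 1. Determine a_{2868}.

0

Computing terms: a_1 = 2, a_2 = 2, a_3 = 4, a_4 = 0, a_5 = 4, a_6 = 4, a_7 = 2, a_8 = 0, a_9 = 2, a_{10} = 2.
Since (a_9, a_{10}) = (a_1, a_2) = (2, 2) (two consecutive terms determine the rest), the sequence is periodic with period 8.
So a_{2868} = a_{1 + ((2868-1) mod 8)} = a_4 = 0.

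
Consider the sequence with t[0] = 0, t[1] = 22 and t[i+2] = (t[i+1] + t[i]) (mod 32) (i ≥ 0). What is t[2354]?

Listing terms: t[0] = 0; t[1] = 22; t[2] = 22; t[3] = 12; t[4] = 2; t[5] = 14; t[6] = 16; t[7] = 30; t[8] = 14; t[9] = 12; t[10] = 26; t[11] = 6; t[12] = 0; t[13] = 6; t[14] = 6; t[15] = 12; t[16] = 18; t[17] = 30; t[18] = 16; t[19] = 14; t[20] = 30; t[21] = 12; t[22] = 10; t[23] = 22; t[24] = 0; t[25] = 22.
The sequence repeats with period 24.
So t[2354] = t[0 + ((2354-0) mod 24)] = t[2] = 22.

22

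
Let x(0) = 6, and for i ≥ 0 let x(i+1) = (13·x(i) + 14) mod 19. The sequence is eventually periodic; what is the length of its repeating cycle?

18

x(0) = 6; x(1) = 16; x(2) = 13; x(3) = 12; x(4) = 18; x(5) = 1; x(6) = 8; x(7) = 4; x(8) = 9; x(9) = 17; x(10) = 7; x(11) = 10; x(12) = 11; x(13) = 5; x(14) = 3; x(15) = 15; x(16) = 0; x(17) = 14; x(18) = 6.
Since x(18) = x(0) = 6, the sequence is periodic with period 18.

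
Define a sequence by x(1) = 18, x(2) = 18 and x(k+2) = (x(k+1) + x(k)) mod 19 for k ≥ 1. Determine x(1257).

Listing terms: x(1) = 18; x(2) = 18; x(3) = 17; x(4) = 16; x(5) = 14; x(6) = 11; x(7) = 6; x(8) = 17; x(9) = 4; x(10) = 2; x(11) = 6; x(12) = 8; x(13) = 14; x(14) = 3; x(15) = 17; x(16) = 1; x(17) = 18; x(18) = 0; x(19) = 18; x(20) = 18.
Since (x(19), x(20)) = (x(1), x(2)) = (18, 18) (two consecutive terms determine the rest), the sequence is periodic with period 18.
So x(1257) = x(1 + ((1257-1) mod 18)) = x(15) = 17.

17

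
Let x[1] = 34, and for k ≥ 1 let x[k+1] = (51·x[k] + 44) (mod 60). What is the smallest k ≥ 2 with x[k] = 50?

Computing terms: x[1] = 34,  x[2] = 38,  x[3] = 2,  x[4] = 26,  x[5] = 50,  x[6] = 14,  x[7] = 38.
Since x[7] = x[2] = 38, the sequence is eventually periodic: after a pre-period of length 1 it cycles with period 5.
The value 50 first appears (with k ≥ 2) at x[5].

5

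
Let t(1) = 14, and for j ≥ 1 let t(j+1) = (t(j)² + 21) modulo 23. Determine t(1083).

We have t(1) = 14, t(2) = 10, t(3) = 6, t(4) = 11, t(5) = 4, t(6) = 14.
Since t(6) = t(1) = 14, the sequence is periodic with period 5.
So t(1083) = t(1 + ((1083-1) mod 5)) = t(3) = 6.

6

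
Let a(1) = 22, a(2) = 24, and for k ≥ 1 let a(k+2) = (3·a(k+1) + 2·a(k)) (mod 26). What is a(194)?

24

We have a(1) = 22,  a(2) = 24,  a(3) = 12,  a(4) = 6,  a(5) = 16,  a(6) = 8,  a(7) = 4,  a(8) = 2,  a(9) = 14,  a(10) = 20,  a(11) = 10,  a(12) = 18,  a(13) = 22,  a(14) = 24.
Since (a(13), a(14)) = (a(1), a(2)) = (22, 24) (two consecutive terms determine the rest), the sequence is periodic with period 12.
So a(194) = a(1 + ((194-1) mod 12)) = a(2) = 24.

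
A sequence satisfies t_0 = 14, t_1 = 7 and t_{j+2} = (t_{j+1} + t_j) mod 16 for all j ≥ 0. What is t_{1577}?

5

Listing terms: t_0 = 14, t_1 = 7, t_2 = 5, t_3 = 12, t_4 = 1, t_5 = 13, t_6 = 14, t_7 = 11, t_8 = 9, t_9 = 4, t_{10} = 13, t_{11} = 1, t_{12} = 14, t_{13} = 15, t_{14} = 13, t_{15} = 12, t_{16} = 9, t_{17} = 5, t_{18} = 14, t_{19} = 3, t_{20} = 1, t_{21} = 4, t_{22} = 5, t_{23} = 9, t_{24} = 14, t_{25} = 7.
The sequence repeats with period 24.
So t_{1577} = t_{0 + ((1577-0) mod 24)} = t_{17} = 5.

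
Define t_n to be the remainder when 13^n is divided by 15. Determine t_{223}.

We have t_1 = 13,  t_2 = 4,  t_3 = 7,  t_4 = 1,  t_5 = 13.
Since t_5 = t_1 = 13, the sequence is periodic with period 4.
(223 - 1) mod 4 = 2, so t_{223} = t_3 = 7.

7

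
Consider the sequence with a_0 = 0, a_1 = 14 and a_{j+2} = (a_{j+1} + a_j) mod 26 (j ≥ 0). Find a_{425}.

18

Computing terms: a_0 = 0, a_1 = 14, a_2 = 14, a_3 = 2, a_4 = 16, a_5 = 18, a_6 = 8, a_7 = 0, a_8 = 8, a_9 = 8, a_{10} = 16, a_{11} = 24, a_{12} = 14, a_{13} = 12, a_{14} = 0, a_{15} = 12, a_{16} = 12, a_{17} = 24, a_{18} = 10, a_{19} = 8, a_{20} = 18, a_{21} = 0, a_{22} = 18, a_{23} = 18, a_{24} = 10, a_{25} = 2, a_{26} = 12, a_{27} = 14, a_{28} = 0, a_{29} = 14.
Since (a_{28}, a_{29}) = (a_0, a_1) = (0, 14) (two consecutive terms determine the rest), the sequence is periodic with period 28.
(425 - 0) mod 28 = 5, so a_{425} = a_5 = 18.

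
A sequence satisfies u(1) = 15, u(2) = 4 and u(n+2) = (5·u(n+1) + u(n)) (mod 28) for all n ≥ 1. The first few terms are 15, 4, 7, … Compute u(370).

Listing terms: u(1) = 15,  u(2) = 4,  u(3) = 7,  u(4) = 11,  u(5) = 6,  u(6) = 13,  u(7) = 15,  u(8) = 4.
The sequence repeats with period 6.
(370 - 1) mod 6 = 3, so u(370) = u(4) = 11.

11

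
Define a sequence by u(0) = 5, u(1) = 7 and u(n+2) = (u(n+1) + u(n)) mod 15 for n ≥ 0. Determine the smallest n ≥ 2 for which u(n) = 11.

7

We have u(0) = 5,  u(1) = 7,  u(2) = 12,  u(3) = 4,  u(4) = 1,  u(5) = 5,  u(6) = 6,  u(7) = 11,  u(8) = 2,  u(9) = 13,  u(10) = 0,  u(11) = 13,  u(12) = 13,  u(13) = 11,  u(14) = 9,  u(15) = 5,  u(16) = 14,  u(17) = 4,  u(18) = 3,  u(19) = 7,  u(20) = 10,  u(21) = 2,  u(22) = 12,  u(23) = 14,  u(24) = 11,  u(25) = 10,  u(26) = 6,  u(27) = 1,  u(28) = 7,  u(29) = 8,  u(30) = 0,  u(31) = 8,  u(32) = 8,  u(33) = 1,  u(34) = 9,  u(35) = 10,  u(36) = 4,  u(37) = 14,  u(38) = 3,  u(39) = 2,  u(40) = 5,  u(41) = 7.
The sequence repeats with period 40.
The value 11 first appears (with n ≥ 2) at u(7).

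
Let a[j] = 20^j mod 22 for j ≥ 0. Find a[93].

14

Listing terms: a[0] = 1,  a[1] = 20,  a[2] = 4,  a[3] = 14,  a[4] = 16,  a[5] = 12,  a[6] = 20.
Since a[6] = a[1] = 20, the sequence is eventually periodic: after a pre-period of length 1 it cycles with period 5.
For j ≥ 1, a[j] depends only on (j - 1) mod 5. (93 - 1) mod 5 = 2, so a[93] = a[3] = 14.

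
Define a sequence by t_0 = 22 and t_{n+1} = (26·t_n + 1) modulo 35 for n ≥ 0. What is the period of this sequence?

t_0 = 22,  t_1 = 13,  t_2 = 24,  t_3 = 30,  t_4 = 11,  t_5 = 7,  t_6 = 8,  t_7 = 34,  t_8 = 10,  t_9 = 16,  t_{10} = 32,  t_{11} = 28,  t_{12} = 29,  t_{13} = 20,  t_{14} = 31,  t_{15} = 2,  t_{16} = 18,  t_{17} = 14,  t_{18} = 15,  t_{19} = 6,  t_{20} = 17,  t_{21} = 23,  t_{22} = 4,  t_{23} = 0,  t_{24} = 1,  t_{25} = 27,  t_{26} = 3,  t_{27} = 9,  t_{28} = 25,  t_{29} = 21,  t_{30} = 22.
Since t_{30} = t_0 = 22, the sequence is periodic with period 30.

30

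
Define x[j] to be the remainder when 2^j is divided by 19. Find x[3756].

11

x[0] = 1; x[1] = 2; x[2] = 4; x[3] = 8; x[4] = 16; x[5] = 13; x[6] = 7; x[7] = 14; x[8] = 9; x[9] = 18; x[10] = 17; x[11] = 15; x[12] = 11; x[13] = 3; x[14] = 6; x[15] = 12; x[16] = 5; x[17] = 10; x[18] = 1.
The sequence repeats with period 18.
(3756 - 0) mod 18 = 12, so x[3756] = x[12] = 11.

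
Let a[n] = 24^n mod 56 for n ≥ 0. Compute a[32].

16

a[0] = 1, a[1] = 24, a[2] = 16, a[3] = 48, a[4] = 32, a[5] = 40, a[6] = 8, a[7] = 24.
Since a[7] = a[1] = 24, the sequence is eventually periodic: after a pre-period of length 1 it cycles with period 6.
For n ≥ 1, a[n] depends only on (n - 1) mod 6. (32 - 1) mod 6 = 1, so a[32] = a[2] = 16.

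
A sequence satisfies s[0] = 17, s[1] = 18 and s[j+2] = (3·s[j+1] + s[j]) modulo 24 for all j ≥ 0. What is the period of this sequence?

s[0] = 17; s[1] = 18; s[2] = 23; s[3] = 15; s[4] = 20; s[5] = 3; s[6] = 5; s[7] = 18; s[8] = 11; s[9] = 3; s[10] = 20; s[11] = 15; s[12] = 17; s[13] = 18.
Since (s[12], s[13]) = (s[0], s[1]) = (17, 18) (two consecutive terms determine the rest), the sequence is periodic with period 12.

12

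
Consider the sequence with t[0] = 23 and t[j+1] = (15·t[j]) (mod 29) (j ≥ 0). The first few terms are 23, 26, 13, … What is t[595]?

We have t[0] = 23,  t[1] = 26,  t[2] = 13,  t[3] = 21,  t[4] = 25,  t[5] = 27,  t[6] = 28,  t[7] = 14,  t[8] = 7,  t[9] = 18,  t[10] = 9,  t[11] = 19,  t[12] = 24,  t[13] = 12,  t[14] = 6,  t[15] = 3,  t[16] = 16,  t[17] = 8,  t[18] = 4,  t[19] = 2,  t[20] = 1,  t[21] = 15,  t[22] = 22,  t[23] = 11,  t[24] = 20,  t[25] = 10,  t[26] = 5,  t[27] = 17,  t[28] = 23.
Since t[28] = t[0] = 23, the sequence is periodic with period 28.
So t[595] = t[0 + ((595-0) mod 28)] = t[7] = 14.

14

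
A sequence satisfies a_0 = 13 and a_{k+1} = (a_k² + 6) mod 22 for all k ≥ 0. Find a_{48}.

11

Listing terms: a_0 = 13; a_1 = 21; a_2 = 7; a_3 = 11; a_4 = 17; a_5 = 9; a_6 = 21.
Since a_6 = a_1 = 21, the sequence is eventually periodic: after a pre-period of length 1 it cycles with period 5.
For k ≥ 1, a_k depends only on (k - 1) mod 5. (48 - 1) mod 5 = 2, so a_{48} = a_3 = 11.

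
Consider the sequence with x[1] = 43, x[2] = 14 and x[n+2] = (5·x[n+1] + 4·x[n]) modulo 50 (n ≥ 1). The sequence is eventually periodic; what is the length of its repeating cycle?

20

x[1] = 43, x[2] = 14, x[3] = 42, x[4] = 16, x[5] = 48, x[6] = 4, x[7] = 12, x[8] = 26, x[9] = 28, x[10] = 44, x[11] = 32, x[12] = 36, x[13] = 8, x[14] = 34, x[15] = 2, x[16] = 46, x[17] = 38, x[18] = 24, x[19] = 22, x[20] = 6, x[21] = 18, x[22] = 14, x[23] = 42.
Since (x[22], x[23]) = (x[2], x[3]) = (14, 42) (two consecutive terms determine the rest), the sequence is eventually periodic: after a pre-period of length 1 it cycles with period 20.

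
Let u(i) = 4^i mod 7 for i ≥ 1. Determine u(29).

We have u(1) = 4; u(2) = 2; u(3) = 1; u(4) = 4.
The sequence repeats with period 3.
(29 - 1) mod 3 = 1, so u(29) = u(2) = 2.

2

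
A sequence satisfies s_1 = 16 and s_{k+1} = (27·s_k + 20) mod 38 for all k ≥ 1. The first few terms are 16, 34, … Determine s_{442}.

Computing terms: s_1 = 16, s_2 = 34, s_3 = 26, s_4 = 0, s_5 = 20, s_6 = 28, s_7 = 16.
The sequence repeats with period 6.
(442 - 1) mod 6 = 3, so s_{442} = s_4 = 0.

0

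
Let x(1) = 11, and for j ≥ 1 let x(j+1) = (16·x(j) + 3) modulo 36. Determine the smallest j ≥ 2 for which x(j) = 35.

Computing terms: x(1) = 11; x(2) = 35; x(3) = 23; x(4) = 11.
The sequence repeats with period 3.
The value 35 first appears (with j ≥ 2) at x(2).

2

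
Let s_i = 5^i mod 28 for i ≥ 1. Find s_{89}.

Listing terms: s_1 = 5, s_2 = 25, s_3 = 13, s_4 = 9, s_5 = 17, s_6 = 1, s_7 = 5.
Since s_7 = s_1 = 5, the sequence is periodic with period 6.
(89 - 1) mod 6 = 4, so s_{89} = s_5 = 17.

17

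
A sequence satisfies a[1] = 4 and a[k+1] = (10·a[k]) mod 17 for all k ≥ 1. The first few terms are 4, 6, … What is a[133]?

16

Listing terms: a[1] = 4, a[2] = 6, a[3] = 9, a[4] = 5, a[5] = 16, a[6] = 7, a[7] = 2, a[8] = 3, a[9] = 13, a[10] = 11, a[11] = 8, a[12] = 12, a[13] = 1, a[14] = 10, a[15] = 15, a[16] = 14, a[17] = 4.
The sequence repeats with period 16.
So a[133] = a[1 + ((133-1) mod 16)] = a[5] = 16.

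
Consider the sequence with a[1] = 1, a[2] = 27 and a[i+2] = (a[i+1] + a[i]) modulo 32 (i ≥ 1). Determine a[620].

We have a[1] = 1; a[2] = 27; a[3] = 28; a[4] = 23; a[5] = 19; a[6] = 10; a[7] = 29; a[8] = 7; a[9] = 4; a[10] = 11; a[11] = 15; a[12] = 26; a[13] = 9; a[14] = 3; a[15] = 12; a[16] = 15; a[17] = 27; a[18] = 10; a[19] = 5; a[20] = 15; a[21] = 20; a[22] = 3; a[23] = 23; a[24] = 26; a[25] = 17; a[26] = 11; a[27] = 28; a[28] = 7; a[29] = 3; a[30] = 10; a[31] = 13; a[32] = 23; a[33] = 4; a[34] = 27; a[35] = 31; a[36] = 26; a[37] = 25; a[38] = 19; a[39] = 12; a[40] = 31; a[41] = 11; a[42] = 10; a[43] = 21; a[44] = 31; a[45] = 20; a[46] = 19; a[47] = 7; a[48] = 26; a[49] = 1; a[50] = 27.
Since (a[49], a[50]) = (a[1], a[2]) = (1, 27) (two consecutive terms determine the rest), the sequence is periodic with period 48.
(620 - 1) mod 48 = 43, so a[620] = a[44] = 31.

31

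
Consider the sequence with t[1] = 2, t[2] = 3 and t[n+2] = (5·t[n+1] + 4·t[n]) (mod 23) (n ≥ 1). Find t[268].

12

Computing terms: t[1] = 2,  t[2] = 3,  t[3] = 0,  t[4] = 12,  t[5] = 14,  t[6] = 3,  t[7] = 2,  t[8] = 22,  t[9] = 3,  t[10] = 11,  t[11] = 21,  t[12] = 11,  t[13] = 1,  t[14] = 3,  t[15] = 19,  t[16] = 15,  t[17] = 13,  t[18] = 10,  t[19] = 10,  t[20] = 21,  t[21] = 7,  t[22] = 4,  t[23] = 2,  t[24] = 3.
Since (t[23], t[24]) = (t[1], t[2]) = (2, 3) (two consecutive terms determine the rest), the sequence is periodic with period 22.
So t[268] = t[1 + ((268-1) mod 22)] = t[4] = 12.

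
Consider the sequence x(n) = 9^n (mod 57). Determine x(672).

30

Listing terms: x(1) = 9; x(2) = 24; x(3) = 45; x(4) = 6; x(5) = 54; x(6) = 30; x(7) = 42; x(8) = 36; x(9) = 39; x(10) = 9.
Since x(10) = x(1) = 9, the sequence is periodic with period 9.
So x(672) = x(1 + ((672-1) mod 9)) = x(6) = 30.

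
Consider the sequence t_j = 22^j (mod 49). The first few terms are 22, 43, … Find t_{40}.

Listing terms: t_1 = 22,  t_2 = 43,  t_3 = 15,  t_4 = 36,  t_5 = 8,  t_6 = 29,  t_7 = 1,  t_8 = 22.
Since t_8 = t_1 = 22, the sequence is periodic with period 7.
(40 - 1) mod 7 = 4, so t_{40} = t_5 = 8.

8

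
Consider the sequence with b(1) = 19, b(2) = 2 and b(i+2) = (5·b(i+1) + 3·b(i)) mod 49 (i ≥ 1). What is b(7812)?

We have b(1) = 19, b(2) = 2, b(3) = 18, b(4) = 47, b(5) = 44, b(6) = 18, b(7) = 26, b(8) = 37, b(9) = 18, b(10) = 5, b(11) = 30, b(12) = 18, b(13) = 33, b(14) = 23, b(15) = 18, b(16) = 12, b(17) = 16, b(18) = 18, b(19) = 40, b(20) = 9, b(21) = 18, b(22) = 19, b(23) = 2.
The sequence repeats with period 21.
So b(7812) = b(1 + ((7812-1) mod 21)) = b(21) = 18.

18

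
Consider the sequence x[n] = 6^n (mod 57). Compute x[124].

9

We have x[1] = 6; x[2] = 36; x[3] = 45; x[4] = 42; x[5] = 24; x[6] = 30; x[7] = 9; x[8] = 54; x[9] = 39; x[10] = 6.
The sequence repeats with period 9.
So x[124] = x[1 + ((124-1) mod 9)] = x[7] = 9.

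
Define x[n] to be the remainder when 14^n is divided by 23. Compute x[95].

Listing terms: x[1] = 14, x[2] = 12, x[3] = 7, x[4] = 6, x[5] = 15, x[6] = 3, x[7] = 19, x[8] = 13, x[9] = 21, x[10] = 18, x[11] = 22, x[12] = 9, x[13] = 11, x[14] = 16, x[15] = 17, x[16] = 8, x[17] = 20, x[18] = 4, x[19] = 10, x[20] = 2, x[21] = 5, x[22] = 1, x[23] = 14.
The sequence repeats with period 22.
So x[95] = x[1 + ((95-1) mod 22)] = x[7] = 19.

19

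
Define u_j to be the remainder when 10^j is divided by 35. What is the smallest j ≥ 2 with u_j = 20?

u_1 = 10; u_2 = 30; u_3 = 20; u_4 = 25; u_5 = 5; u_6 = 15; u_7 = 10.
The sequence repeats with period 6.
The value 20 first appears (with j ≥ 2) at u_3.

3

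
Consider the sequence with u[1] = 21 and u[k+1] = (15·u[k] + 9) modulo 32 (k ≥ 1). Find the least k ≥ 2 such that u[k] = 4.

2

Listing terms: u[1] = 21,  u[2] = 4,  u[3] = 5,  u[4] = 20,  u[5] = 21.
The sequence repeats with period 4.
The value 4 first appears (with k ≥ 2) at u[2].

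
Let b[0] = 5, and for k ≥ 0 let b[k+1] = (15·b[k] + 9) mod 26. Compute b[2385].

b[0] = 5, b[1] = 6, b[2] = 21, b[3] = 12, b[4] = 7, b[5] = 10, b[6] = 3, b[7] = 2, b[8] = 13, b[9] = 22, b[10] = 1, b[11] = 24, b[12] = 5.
Since b[12] = b[0] = 5, the sequence is periodic with period 12.
(2385 - 0) mod 12 = 9, so b[2385] = b[9] = 22.

22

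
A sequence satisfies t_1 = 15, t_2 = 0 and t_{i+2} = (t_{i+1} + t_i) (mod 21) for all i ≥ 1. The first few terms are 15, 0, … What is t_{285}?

Computing terms: t_1 = 15,  t_2 = 0,  t_3 = 15,  t_4 = 15,  t_5 = 9,  t_6 = 3,  t_7 = 12,  t_8 = 15,  t_9 = 6,  t_{10} = 0,  t_{11} = 6,  t_{12} = 6,  t_{13} = 12,  t_{14} = 18,  t_{15} = 9,  t_{16} = 6,  t_{17} = 15,  t_{18} = 0.
The sequence repeats with period 16.
So t_{285} = t_{1 + ((285-1) mod 16)} = t_{13} = 12.

12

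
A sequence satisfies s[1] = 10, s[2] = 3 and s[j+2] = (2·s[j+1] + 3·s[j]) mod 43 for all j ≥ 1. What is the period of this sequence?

42

Computing terms: s[1] = 10, s[2] = 3, s[3] = 36, s[4] = 38, s[5] = 12, s[6] = 9, s[7] = 11, s[8] = 6, s[9] = 2, s[10] = 22, s[11] = 7, s[12] = 37, s[13] = 9, s[14] = 0, s[15] = 27, s[16] = 11, s[17] = 17, s[18] = 24, s[19] = 13, s[20] = 12, s[21] = 20, s[22] = 33, s[23] = 40, s[24] = 7, s[25] = 5, s[26] = 31, s[27] = 34, s[28] = 32, s[29] = 37, s[30] = 41, s[31] = 21, s[32] = 36, s[33] = 6, s[34] = 34, s[35] = 0, s[36] = 16, s[37] = 32, s[38] = 26, s[39] = 19, s[40] = 30, s[41] = 31, s[42] = 23, s[43] = 10, s[44] = 3.
Since (s[43], s[44]) = (s[1], s[2]) = (10, 3) (two consecutive terms determine the rest), the sequence is periodic with period 42.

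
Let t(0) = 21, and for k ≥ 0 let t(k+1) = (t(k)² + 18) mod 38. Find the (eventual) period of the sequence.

3

Computing terms: t(0) = 21, t(1) = 3, t(2) = 27, t(3) = 25, t(4) = 35, t(5) = 27.
Since t(5) = t(2) = 27, the sequence is eventually periodic: after a pre-period of length 2 it cycles with period 3.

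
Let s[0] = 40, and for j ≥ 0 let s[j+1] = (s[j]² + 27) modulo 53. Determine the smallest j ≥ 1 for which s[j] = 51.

6

Listing terms: s[0] = 40,  s[1] = 37,  s[2] = 18,  s[3] = 33,  s[4] = 3,  s[5] = 36,  s[6] = 51,  s[7] = 31,  s[8] = 34,  s[9] = 17,  s[10] = 51.
Since s[10] = s[6] = 51, the sequence is eventually periodic: after a pre-period of length 6 it cycles with period 4.
The value 51 first appears (with j ≥ 1) at s[6].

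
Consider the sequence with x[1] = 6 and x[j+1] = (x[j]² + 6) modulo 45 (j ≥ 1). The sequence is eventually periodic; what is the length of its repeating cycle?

Listing terms: x[1] = 6,  x[2] = 42,  x[3] = 15,  x[4] = 6.
Since x[4] = x[1] = 6, the sequence is periodic with period 3.

3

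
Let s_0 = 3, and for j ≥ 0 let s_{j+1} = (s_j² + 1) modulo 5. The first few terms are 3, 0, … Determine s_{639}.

2

Listing terms: s_0 = 3, s_1 = 0, s_2 = 1, s_3 = 2, s_4 = 0.
Since s_4 = s_1 = 0, the sequence is eventually periodic: after a pre-period of length 1 it cycles with period 3.
For j ≥ 1, s_j depends only on (j - 1) mod 3. (639 - 1) mod 3 = 2, so s_{639} = s_3 = 2.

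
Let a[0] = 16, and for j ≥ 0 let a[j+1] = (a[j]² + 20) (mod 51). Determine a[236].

35

Listing terms: a[0] = 16, a[1] = 21, a[2] = 2, a[3] = 24, a[4] = 35, a[5] = 21.
Since a[5] = a[1] = 21, the sequence is eventually periodic: after a pre-period of length 1 it cycles with period 4.
For j ≥ 1, a[j] depends only on (j - 1) mod 4. (236 - 1) mod 4 = 3, so a[236] = a[4] = 35.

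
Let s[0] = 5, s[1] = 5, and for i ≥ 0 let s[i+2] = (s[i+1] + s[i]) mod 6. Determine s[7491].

3

Computing terms: s[0] = 5,  s[1] = 5,  s[2] = 4,  s[3] = 3,  s[4] = 1,  s[5] = 4,  s[6] = 5,  s[7] = 3,  s[8] = 2,  s[9] = 5,  s[10] = 1,  s[11] = 0,  s[12] = 1,  s[13] = 1,  s[14] = 2,  s[15] = 3,  s[16] = 5,  s[17] = 2,  s[18] = 1,  s[19] = 3,  s[20] = 4,  s[21] = 1,  s[22] = 5,  s[23] = 0,  s[24] = 5,  s[25] = 5.
Since (s[24], s[25]) = (s[0], s[1]) = (5, 5) (two consecutive terms determine the rest), the sequence is periodic with period 24.
(7491 - 0) mod 24 = 3, so s[7491] = s[3] = 3.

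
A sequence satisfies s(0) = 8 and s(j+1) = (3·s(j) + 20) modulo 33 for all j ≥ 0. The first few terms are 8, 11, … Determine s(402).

Computing terms: s(0) = 8; s(1) = 11; s(2) = 20; s(3) = 14; s(4) = 29; s(5) = 8.
The sequence repeats with period 5.
So s(402) = s(0 + ((402-0) mod 5)) = s(2) = 20.

20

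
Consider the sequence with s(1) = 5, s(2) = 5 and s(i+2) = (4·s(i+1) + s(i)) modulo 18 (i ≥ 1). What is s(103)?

11

We have s(1) = 5, s(2) = 5, s(3) = 7, s(4) = 15, s(5) = 13, s(6) = 13, s(7) = 11, s(8) = 3, s(9) = 5, s(10) = 5.
The sequence repeats with period 8.
(103 - 1) mod 8 = 6, so s(103) = s(7) = 11.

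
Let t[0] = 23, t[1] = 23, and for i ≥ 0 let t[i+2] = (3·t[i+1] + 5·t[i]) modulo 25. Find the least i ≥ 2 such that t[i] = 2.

t[0] = 23, t[1] = 23, t[2] = 9, t[3] = 17, t[4] = 21, t[5] = 23, t[6] = 24, t[7] = 12, t[8] = 6, t[9] = 3, t[10] = 14, t[11] = 7, t[12] = 16, t[13] = 8, t[14] = 4, t[15] = 2, t[16] = 1, t[17] = 13, t[18] = 19, t[19] = 22, t[20] = 11, t[21] = 18, t[22] = 9, t[23] = 17.
Since (t[22], t[23]) = (t[2], t[3]) = (9, 17) (two consecutive terms determine the rest), the sequence is eventually periodic: after a pre-period of length 2 it cycles with period 20.
The value 2 first appears (with i ≥ 2) at t[15].

15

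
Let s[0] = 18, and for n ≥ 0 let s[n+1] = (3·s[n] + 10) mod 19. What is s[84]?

We have s[0] = 18; s[1] = 7; s[2] = 12; s[3] = 8; s[4] = 15; s[5] = 17; s[6] = 4; s[7] = 3; s[8] = 0; s[9] = 10; s[10] = 2; s[11] = 16; s[12] = 1; s[13] = 13; s[14] = 11; s[15] = 5; s[16] = 6; s[17] = 9; s[18] = 18.
Since s[18] = s[0] = 18, the sequence is periodic with period 18.
So s[84] = s[0 + ((84-0) mod 18)] = s[12] = 1.

1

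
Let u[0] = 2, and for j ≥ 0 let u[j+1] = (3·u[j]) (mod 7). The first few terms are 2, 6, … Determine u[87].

Listing terms: u[0] = 2, u[1] = 6, u[2] = 4, u[3] = 5, u[4] = 1, u[5] = 3, u[6] = 2.
Since u[6] = u[0] = 2, the sequence is periodic with period 6.
(87 - 0) mod 6 = 3, so u[87] = u[3] = 5.

5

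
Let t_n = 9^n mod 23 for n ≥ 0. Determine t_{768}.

2

Computing terms: t_0 = 1; t_1 = 9; t_2 = 12; t_3 = 16; t_4 = 6; t_5 = 8; t_6 = 3; t_7 = 4; t_8 = 13; t_9 = 2; t_{10} = 18; t_{11} = 1.
The sequence repeats with period 11.
(768 - 0) mod 11 = 9, so t_{768} = t_9 = 2.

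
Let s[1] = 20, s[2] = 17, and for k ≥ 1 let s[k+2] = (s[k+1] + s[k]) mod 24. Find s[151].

20

s[1] = 20, s[2] = 17, s[3] = 13, s[4] = 6, s[5] = 19, s[6] = 1, s[7] = 20, s[8] = 21, s[9] = 17, s[10] = 14, s[11] = 7, s[12] = 21, s[13] = 4, s[14] = 1, s[15] = 5, s[16] = 6, s[17] = 11, s[18] = 17, s[19] = 4, s[20] = 21, s[21] = 1, s[22] = 22, s[23] = 23, s[24] = 21, s[25] = 20, s[26] = 17.
The sequence repeats with period 24.
So s[151] = s[1 + ((151-1) mod 24)] = s[7] = 20.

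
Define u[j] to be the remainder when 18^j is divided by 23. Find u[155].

We have u[0] = 1, u[1] = 18, u[2] = 2, u[3] = 13, u[4] = 4, u[5] = 3, u[6] = 8, u[7] = 6, u[8] = 16, u[9] = 12, u[10] = 9, u[11] = 1.
The sequence repeats with period 11.
(155 - 0) mod 11 = 1, so u[155] = u[1] = 18.

18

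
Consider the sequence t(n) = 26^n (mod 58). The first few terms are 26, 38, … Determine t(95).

14

We have t(1) = 26,  t(2) = 38,  t(3) = 2,  t(4) = 52,  t(5) = 18,  t(6) = 4,  t(7) = 46,  t(8) = 36,  t(9) = 8,  t(10) = 34,  t(11) = 14,  t(12) = 16,  t(13) = 10,  t(14) = 28,  t(15) = 32,  t(16) = 20,  t(17) = 56,  t(18) = 6,  t(19) = 40,  t(20) = 54,  t(21) = 12,  t(22) = 22,  t(23) = 50,  t(24) = 24,  t(25) = 44,  t(26) = 42,  t(27) = 48,  t(28) = 30,  t(29) = 26.
The sequence repeats with period 28.
(95 - 1) mod 28 = 10, so t(95) = t(11) = 14.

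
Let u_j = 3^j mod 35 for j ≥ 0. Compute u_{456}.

Computing terms: u_0 = 1, u_1 = 3, u_2 = 9, u_3 = 27, u_4 = 11, u_5 = 33, u_6 = 29, u_7 = 17, u_8 = 16, u_9 = 13, u_{10} = 4, u_{11} = 12, u_{12} = 1.
The sequence repeats with period 12.
(456 - 0) mod 12 = 0, so u_{456} = u_0 = 1.

1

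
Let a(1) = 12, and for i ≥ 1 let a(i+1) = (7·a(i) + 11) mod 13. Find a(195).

a(1) = 12; a(2) = 4; a(3) = 0; a(4) = 11; a(5) = 10; a(6) = 3; a(7) = 6; a(8) = 1; a(9) = 5; a(10) = 7; a(11) = 8; a(12) = 2; a(13) = 12.
The sequence repeats with period 12.
So a(195) = a(1 + ((195-1) mod 12)) = a(3) = 0.

0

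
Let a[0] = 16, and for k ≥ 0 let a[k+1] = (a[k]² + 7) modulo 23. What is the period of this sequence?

4

Listing terms: a[0] = 16,  a[1] = 10,  a[2] = 15,  a[3] = 2,  a[4] = 11,  a[5] = 13,  a[6] = 15.
Since a[6] = a[2] = 15, the sequence is eventually periodic: after a pre-period of length 2 it cycles with period 4.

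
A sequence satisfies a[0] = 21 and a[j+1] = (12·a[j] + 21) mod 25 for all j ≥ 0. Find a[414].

12

We have a[0] = 21; a[1] = 23; a[2] = 22; a[3] = 10; a[4] = 16; a[5] = 13; a[6] = 2; a[7] = 20; a[8] = 11; a[9] = 3; a[10] = 7; a[11] = 5; a[12] = 6; a[13] = 18; a[14] = 12; a[15] = 15; a[16] = 1; a[17] = 8; a[18] = 17; a[19] = 0; a[20] = 21.
Since a[20] = a[0] = 21, the sequence is periodic with period 20.
(414 - 0) mod 20 = 14, so a[414] = a[14] = 12.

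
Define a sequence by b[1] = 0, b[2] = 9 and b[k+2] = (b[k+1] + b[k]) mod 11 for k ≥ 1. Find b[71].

0

We have b[1] = 0, b[2] = 9, b[3] = 9, b[4] = 7, b[5] = 5, b[6] = 1, b[7] = 6, b[8] = 7, b[9] = 2, b[10] = 9, b[11] = 0, b[12] = 9.
The sequence repeats with period 10.
(71 - 1) mod 10 = 0, so b[71] = b[1] = 0.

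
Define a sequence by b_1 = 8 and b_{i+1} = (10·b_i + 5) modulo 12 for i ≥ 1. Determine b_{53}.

Listing terms: b_1 = 8,  b_2 = 1,  b_3 = 3,  b_4 = 11,  b_5 = 7,  b_6 = 3.
Since b_6 = b_3 = 3, the sequence is eventually periodic: after a pre-period of length 2 it cycles with period 3.
For i ≥ 3, b_i depends only on (i - 3) mod 3. (53 - 3) mod 3 = 2, so b_{53} = b_5 = 7.

7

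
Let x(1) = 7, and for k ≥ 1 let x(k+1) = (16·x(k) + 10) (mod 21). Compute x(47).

17

We have x(1) = 7, x(2) = 17, x(3) = 9, x(4) = 7.
The sequence repeats with period 3.
So x(47) = x(1 + ((47-1) mod 3)) = x(2) = 17.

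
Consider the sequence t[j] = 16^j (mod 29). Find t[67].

25

Computing terms: t[1] = 16,  t[2] = 24,  t[3] = 7,  t[4] = 25,  t[5] = 23,  t[6] = 20,  t[7] = 1,  t[8] = 16.
The sequence repeats with period 7.
So t[67] = t[1 + ((67-1) mod 7)] = t[4] = 25.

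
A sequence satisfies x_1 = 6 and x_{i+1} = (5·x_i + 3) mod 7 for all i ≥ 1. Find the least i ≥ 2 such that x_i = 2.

Listing terms: x_1 = 6,  x_2 = 5,  x_3 = 0,  x_4 = 3,  x_5 = 4,  x_6 = 2,  x_7 = 6.
Since x_7 = x_1 = 6, the sequence is periodic with period 6.
The value 2 first appears (with i ≥ 2) at x_6.

6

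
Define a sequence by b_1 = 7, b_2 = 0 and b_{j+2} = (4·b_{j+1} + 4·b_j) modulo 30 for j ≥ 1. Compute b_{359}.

b_1 = 7; b_2 = 0; b_3 = 28; b_4 = 22; b_5 = 20; b_6 = 18; b_7 = 2; b_8 = 20; b_9 = 28; b_{10} = 12; b_{11} = 10; b_{12} = 28; b_{13} = 2; b_{14} = 0; b_{15} = 8; b_{16} = 2; b_{17} = 10; b_{18} = 18; b_{19} = 22; b_{20} = 10; b_{21} = 8; b_{22} = 12; b_{23} = 20; b_{24} = 8; b_{25} = 22; b_{26} = 0; b_{27} = 28.
Since (b_{26}, b_{27}) = (b_2, b_3) = (0, 28) (two consecutive terms determine the rest), the sequence is eventually periodic: after a pre-period of length 1 it cycles with period 24.
For j ≥ 2, b_j depends only on (j - 2) mod 24. (359 - 2) mod 24 = 21, so b_{359} = b_{23} = 20.

20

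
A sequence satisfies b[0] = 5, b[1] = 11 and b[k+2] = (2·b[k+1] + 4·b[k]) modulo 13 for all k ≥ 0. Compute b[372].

b[0] = 5,  b[1] = 11,  b[2] = 3,  b[3] = 11,  b[4] = 8,  b[5] = 8,  b[6] = 9,  b[7] = 11,  b[8] = 6,  b[9] = 4,  b[10] = 6,  b[11] = 2,  b[12] = 2,  b[13] = 12,  b[14] = 6,  b[15] = 8,  b[16] = 1,  b[17] = 8,  b[18] = 7,  b[19] = 7,  b[20] = 3,  b[21] = 8,  b[22] = 2,  b[23] = 10,  b[24] = 2,  b[25] = 5,  b[26] = 5,  b[27] = 4,  b[28] = 2,  b[29] = 7,  b[30] = 9,  b[31] = 7,  b[32] = 11,  b[33] = 11,  b[34] = 1,  b[35] = 7,  b[36] = 5,  b[37] = 12,  b[38] = 5,  b[39] = 6,  b[40] = 6,  b[41] = 10,  b[42] = 5,  b[43] = 11.
Since (b[42], b[43]) = (b[0], b[1]) = (5, 11) (two consecutive terms determine the rest), the sequence is periodic with period 42.
(372 - 0) mod 42 = 36, so b[372] = b[36] = 5.

5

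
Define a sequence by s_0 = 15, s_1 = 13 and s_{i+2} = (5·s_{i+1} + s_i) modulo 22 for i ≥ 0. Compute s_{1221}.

Listing terms: s_0 = 15, s_1 = 13, s_2 = 14, s_3 = 17, s_4 = 11, s_5 = 6, s_6 = 19, s_7 = 13, s_8 = 18, s_9 = 15, s_{10} = 5, s_{11} = 18, s_{12} = 7, s_{13} = 9, s_{14} = 8, s_{15} = 5, s_{16} = 11, s_{17} = 16, s_{18} = 3, s_{19} = 9, s_{20} = 4, s_{21} = 7, s_{22} = 17, s_{23} = 4, s_{24} = 15, s_{25} = 13.
Since (s_{24}, s_{25}) = (s_0, s_1) = (15, 13) (two consecutive terms determine the rest), the sequence is periodic with period 24.
(1221 - 0) mod 24 = 21, so s_{1221} = s_{21} = 7.

7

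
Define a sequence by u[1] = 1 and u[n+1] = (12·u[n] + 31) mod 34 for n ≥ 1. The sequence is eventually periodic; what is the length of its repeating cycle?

We have u[1] = 1, u[2] = 9, u[3] = 3, u[4] = 33, u[5] = 19, u[6] = 21, u[7] = 11, u[8] = 27, u[9] = 15, u[10] = 7, u[11] = 13, u[12] = 17, u[13] = 31, u[14] = 29, u[15] = 5, u[16] = 23, u[17] = 1.
The sequence repeats with period 16.

16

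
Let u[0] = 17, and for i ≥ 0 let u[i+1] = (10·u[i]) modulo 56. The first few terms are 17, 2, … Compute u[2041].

Computing terms: u[0] = 17,  u[1] = 2,  u[2] = 20,  u[3] = 32,  u[4] = 40,  u[5] = 8,  u[6] = 24,  u[7] = 16,  u[8] = 48,  u[9] = 32.
Since u[9] = u[3] = 32, the sequence is eventually periodic: after a pre-period of length 3 it cycles with period 6.
For i ≥ 3, u[i] depends only on (i - 3) mod 6. (2041 - 3) mod 6 = 4, so u[2041] = u[7] = 16.

16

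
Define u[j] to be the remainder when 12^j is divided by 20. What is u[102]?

We have u[0] = 1, u[1] = 12, u[2] = 4, u[3] = 8, u[4] = 16, u[5] = 12.
Since u[5] = u[1] = 12, the sequence is eventually periodic: after a pre-period of length 1 it cycles with period 4.
For j ≥ 1, u[j] depends only on (j - 1) mod 4. (102 - 1) mod 4 = 1, so u[102] = u[2] = 4.

4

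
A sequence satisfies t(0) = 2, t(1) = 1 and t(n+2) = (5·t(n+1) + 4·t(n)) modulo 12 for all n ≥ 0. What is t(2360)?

Computing terms: t(0) = 2,  t(1) = 1,  t(2) = 1,  t(3) = 9,  t(4) = 1,  t(5) = 5,  t(6) = 5,  t(7) = 9,  t(8) = 5,  t(9) = 1,  t(10) = 1.
Since (t(9), t(10)) = (t(1), t(2)) = (1, 1) (two consecutive terms determine the rest), the sequence is eventually periodic: after a pre-period of length 1 it cycles with period 8.
For n ≥ 1, t(n) depends only on (n - 1) mod 8. (2360 - 1) mod 8 = 7, so t(2360) = t(8) = 5.

5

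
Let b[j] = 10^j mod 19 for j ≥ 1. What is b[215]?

2

Computing terms: b[1] = 10, b[2] = 5, b[3] = 12, b[4] = 6, b[5] = 3, b[6] = 11, b[7] = 15, b[8] = 17, b[9] = 18, b[10] = 9, b[11] = 14, b[12] = 7, b[13] = 13, b[14] = 16, b[15] = 8, b[16] = 4, b[17] = 2, b[18] = 1, b[19] = 10.
The sequence repeats with period 18.
(215 - 1) mod 18 = 16, so b[215] = b[17] = 2.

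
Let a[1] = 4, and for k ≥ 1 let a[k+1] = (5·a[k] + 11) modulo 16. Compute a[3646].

11

a[1] = 4; a[2] = 15; a[3] = 6; a[4] = 9; a[5] = 8; a[6] = 3; a[7] = 10; a[8] = 13; a[9] = 12; a[10] = 7; a[11] = 14; a[12] = 1; a[13] = 0; a[14] = 11; a[15] = 2; a[16] = 5; a[17] = 4.
The sequence repeats with period 16.
(3646 - 1) mod 16 = 13, so a[3646] = a[14] = 11.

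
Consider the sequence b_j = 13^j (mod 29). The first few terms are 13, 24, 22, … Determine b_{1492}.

Computing terms: b_1 = 13, b_2 = 24, b_3 = 22, b_4 = 25, b_5 = 6, b_6 = 20, b_7 = 28, b_8 = 16, b_9 = 5, b_{10} = 7, b_{11} = 4, b_{12} = 23, b_{13} = 9, b_{14} = 1, b_{15} = 13.
Since b_{15} = b_1 = 13, the sequence is periodic with period 14.
So b_{1492} = b_{1 + ((1492-1) mod 14)} = b_8 = 16.

16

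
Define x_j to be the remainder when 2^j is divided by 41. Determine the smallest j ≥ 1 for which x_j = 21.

We have x_0 = 1; x_1 = 2; x_2 = 4; x_3 = 8; x_4 = 16; x_5 = 32; x_6 = 23; x_7 = 5; x_8 = 10; x_9 = 20; x_{10} = 40; x_{11} = 39; x_{12} = 37; x_{13} = 33; x_{14} = 25; x_{15} = 9; x_{16} = 18; x_{17} = 36; x_{18} = 31; x_{19} = 21; x_{20} = 1.
The sequence repeats with period 20.
The value 21 first appears (with j ≥ 1) at x_{19}.

19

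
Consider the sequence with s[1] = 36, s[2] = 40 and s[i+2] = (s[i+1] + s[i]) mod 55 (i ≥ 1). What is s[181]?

Listing terms: s[1] = 36, s[2] = 40, s[3] = 21, s[4] = 6, s[5] = 27, s[6] = 33, s[7] = 5, s[8] = 38, s[9] = 43, s[10] = 26, s[11] = 14, s[12] = 40, s[13] = 54, s[14] = 39, s[15] = 38, s[16] = 22, s[17] = 5, s[18] = 27, s[19] = 32, s[20] = 4, s[21] = 36, s[22] = 40.
Since (s[21], s[22]) = (s[1], s[2]) = (36, 40) (two consecutive terms determine the rest), the sequence is periodic with period 20.
So s[181] = s[1 + ((181-1) mod 20)] = s[1] = 36.

36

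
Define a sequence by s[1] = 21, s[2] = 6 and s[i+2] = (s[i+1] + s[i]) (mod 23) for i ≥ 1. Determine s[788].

s[1] = 21; s[2] = 6; s[3] = 4; s[4] = 10; s[5] = 14; s[6] = 1; s[7] = 15; s[8] = 16; s[9] = 8; s[10] = 1; s[11] = 9; s[12] = 10; s[13] = 19; s[14] = 6; s[15] = 2; s[16] = 8; s[17] = 10; s[18] = 18; s[19] = 5; s[20] = 0; s[21] = 5; s[22] = 5; s[23] = 10; s[24] = 15; s[25] = 2; s[26] = 17; s[27] = 19; s[28] = 13; s[29] = 9; s[30] = 22; s[31] = 8; s[32] = 7; s[33] = 15; s[34] = 22; s[35] = 14; s[36] = 13; s[37] = 4; s[38] = 17; s[39] = 21; s[40] = 15; s[41] = 13; s[42] = 5; s[43] = 18; s[44] = 0; s[45] = 18; s[46] = 18; s[47] = 13; s[48] = 8; s[49] = 21; s[50] = 6.
The sequence repeats with period 48.
(788 - 1) mod 48 = 19, so s[788] = s[20] = 0.

0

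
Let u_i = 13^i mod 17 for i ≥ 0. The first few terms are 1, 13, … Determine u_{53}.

13

Listing terms: u_0 = 1,  u_1 = 13,  u_2 = 16,  u_3 = 4,  u_4 = 1.
Since u_4 = u_0 = 1, the sequence is periodic with period 4.
(53 - 0) mod 4 = 1, so u_{53} = u_1 = 13.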